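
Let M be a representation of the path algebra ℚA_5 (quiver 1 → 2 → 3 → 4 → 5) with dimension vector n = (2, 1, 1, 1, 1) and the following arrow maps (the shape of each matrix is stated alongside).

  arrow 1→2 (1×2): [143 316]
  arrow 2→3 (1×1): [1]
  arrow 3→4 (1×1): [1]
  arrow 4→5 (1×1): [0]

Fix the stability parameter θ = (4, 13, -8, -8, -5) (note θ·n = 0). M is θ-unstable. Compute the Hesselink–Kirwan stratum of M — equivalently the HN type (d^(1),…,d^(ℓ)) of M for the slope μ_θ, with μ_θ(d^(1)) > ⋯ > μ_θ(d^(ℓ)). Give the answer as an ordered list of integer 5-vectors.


Via rank(M_{q-1}∘⋯∘M_p): M ≅ I[1,1], I[1,4], I[5,5].
μ_θ-semistable layers: μ^(1)=4; μ^(2)=1/4; μ^(3)=-5

((1, 0, 0, 0, 0); (1, 1, 1, 1, 0); (0, 0, 0, 0, 1))


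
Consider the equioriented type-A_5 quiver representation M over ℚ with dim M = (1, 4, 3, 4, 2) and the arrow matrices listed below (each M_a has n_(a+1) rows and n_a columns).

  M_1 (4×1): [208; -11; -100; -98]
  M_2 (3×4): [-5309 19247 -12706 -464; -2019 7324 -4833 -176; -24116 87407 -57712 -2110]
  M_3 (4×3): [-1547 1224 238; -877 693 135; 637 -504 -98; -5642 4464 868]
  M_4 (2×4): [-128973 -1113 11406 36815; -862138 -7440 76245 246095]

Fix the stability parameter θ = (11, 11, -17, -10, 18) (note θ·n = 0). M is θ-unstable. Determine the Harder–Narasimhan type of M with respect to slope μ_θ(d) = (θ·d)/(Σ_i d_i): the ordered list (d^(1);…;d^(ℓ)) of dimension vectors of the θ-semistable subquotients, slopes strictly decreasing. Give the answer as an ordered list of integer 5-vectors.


Via rank(M_{q-1}∘⋯∘M_p): M ≅ I[1,5], I[2,2], I[2,3], I[2,5], I[4,4]^2.
μ_θ-semistable layers: μ^(1)=18; μ^(2)=11; μ^(3)=-5/4; μ^(4)=-3; μ^(5)=-16/3; μ^(6)=-10

((0, 0, 0, 0, 2); (0, 1, 0, 0, 0); (1, 1, 1, 1, 0); (0, 1, 1, 0, 0); (0, 1, 1, 1, 0); (0, 0, 0, 2, 0))


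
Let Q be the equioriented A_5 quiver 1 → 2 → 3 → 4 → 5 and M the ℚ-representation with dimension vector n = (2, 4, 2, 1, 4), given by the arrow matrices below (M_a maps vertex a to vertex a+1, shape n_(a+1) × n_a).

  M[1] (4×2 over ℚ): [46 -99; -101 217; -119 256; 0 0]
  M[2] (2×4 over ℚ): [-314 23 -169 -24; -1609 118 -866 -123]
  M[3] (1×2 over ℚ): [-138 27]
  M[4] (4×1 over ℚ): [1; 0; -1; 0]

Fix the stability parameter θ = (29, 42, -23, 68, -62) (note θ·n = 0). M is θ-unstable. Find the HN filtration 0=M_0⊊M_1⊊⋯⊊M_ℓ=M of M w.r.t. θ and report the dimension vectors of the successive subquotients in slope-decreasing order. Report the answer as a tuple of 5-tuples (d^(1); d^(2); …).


Via rank(M_{q-1}∘⋯∘M_p): M ≅ I[1,3], I[1,5], I[2,2]^2, I[5,5]^3.
μ_θ-semistable layers: μ^(1)=42; μ^(2)=16; μ^(3)=54/5; μ^(4)=-62

((0, 2, 0, 0, 0); (1, 1, 1, 0, 0); (1, 1, 1, 1, 1); (0, 0, 0, 0, 3))


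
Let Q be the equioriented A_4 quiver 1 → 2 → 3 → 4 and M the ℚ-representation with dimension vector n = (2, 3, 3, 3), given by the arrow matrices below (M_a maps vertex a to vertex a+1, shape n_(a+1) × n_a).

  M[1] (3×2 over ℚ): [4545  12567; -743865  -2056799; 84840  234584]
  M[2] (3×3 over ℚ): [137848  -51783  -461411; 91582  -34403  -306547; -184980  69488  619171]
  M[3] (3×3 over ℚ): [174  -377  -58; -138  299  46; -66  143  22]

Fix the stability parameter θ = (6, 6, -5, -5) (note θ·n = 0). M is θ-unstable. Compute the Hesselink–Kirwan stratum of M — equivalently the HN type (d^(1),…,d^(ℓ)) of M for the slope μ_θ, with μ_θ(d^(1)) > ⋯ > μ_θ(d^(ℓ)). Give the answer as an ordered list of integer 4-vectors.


Barcode: M ≅ I[1,1], I[1,4], I[2,3]^2, I[4,4]^2. HN layers by μ_θ (3 steps, strictly decreasing):
  μ^(1)=6; μ^(2)=1/2; μ^(3)=-5

((1, 0, 0, 0); (1, 3, 3, 1); (0, 0, 0, 2))


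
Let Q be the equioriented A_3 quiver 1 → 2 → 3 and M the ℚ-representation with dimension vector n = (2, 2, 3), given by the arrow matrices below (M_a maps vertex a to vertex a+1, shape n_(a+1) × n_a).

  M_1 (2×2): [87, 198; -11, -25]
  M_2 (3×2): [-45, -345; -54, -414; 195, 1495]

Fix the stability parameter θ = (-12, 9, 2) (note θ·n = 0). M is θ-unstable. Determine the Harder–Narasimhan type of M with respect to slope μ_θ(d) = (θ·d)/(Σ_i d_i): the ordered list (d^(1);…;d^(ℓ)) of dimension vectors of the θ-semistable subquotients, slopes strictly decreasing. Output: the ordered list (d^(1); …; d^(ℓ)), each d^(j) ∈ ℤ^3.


Interval decomposition of M: I[1,2], I[1,3], I[3,3]^2.
HN type (ℓ=4): μ^(1)=9; μ^(2)=11/2; μ^(3)=2; μ^(4)=-12

((0, 1, 0); (0, 1, 1); (0, 0, 2); (2, 0, 0))


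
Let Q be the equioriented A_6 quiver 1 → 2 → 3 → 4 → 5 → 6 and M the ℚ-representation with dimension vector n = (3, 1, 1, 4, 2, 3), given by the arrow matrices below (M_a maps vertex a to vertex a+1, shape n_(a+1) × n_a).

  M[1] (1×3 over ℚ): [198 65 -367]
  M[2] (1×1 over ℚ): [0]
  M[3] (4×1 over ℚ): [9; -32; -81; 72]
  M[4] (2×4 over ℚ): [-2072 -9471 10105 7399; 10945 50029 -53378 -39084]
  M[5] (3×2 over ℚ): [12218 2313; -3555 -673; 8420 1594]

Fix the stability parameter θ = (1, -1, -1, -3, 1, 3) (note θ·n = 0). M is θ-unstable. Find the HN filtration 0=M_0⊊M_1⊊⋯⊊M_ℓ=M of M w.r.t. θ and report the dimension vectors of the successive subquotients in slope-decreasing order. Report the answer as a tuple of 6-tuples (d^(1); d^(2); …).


Barcode: M ≅ I[1,1]^2, I[1,2], I[3,6], I[4,4]^2, I[4,6], I[6,6]. HN layers by μ_θ (5 steps, strictly decreasing):
  μ^(1)=3; μ^(2)=1; μ^(3)=0; μ^(4)=-2; μ^(5)=-3

((0, 0, 0, 0, 0, 3); (2, 0, 0, 0, 2, 0); (1, 1, 0, 0, 0, 0); (0, 0, 1, 1, 0, 0); (0, 0, 0, 3, 0, 0))


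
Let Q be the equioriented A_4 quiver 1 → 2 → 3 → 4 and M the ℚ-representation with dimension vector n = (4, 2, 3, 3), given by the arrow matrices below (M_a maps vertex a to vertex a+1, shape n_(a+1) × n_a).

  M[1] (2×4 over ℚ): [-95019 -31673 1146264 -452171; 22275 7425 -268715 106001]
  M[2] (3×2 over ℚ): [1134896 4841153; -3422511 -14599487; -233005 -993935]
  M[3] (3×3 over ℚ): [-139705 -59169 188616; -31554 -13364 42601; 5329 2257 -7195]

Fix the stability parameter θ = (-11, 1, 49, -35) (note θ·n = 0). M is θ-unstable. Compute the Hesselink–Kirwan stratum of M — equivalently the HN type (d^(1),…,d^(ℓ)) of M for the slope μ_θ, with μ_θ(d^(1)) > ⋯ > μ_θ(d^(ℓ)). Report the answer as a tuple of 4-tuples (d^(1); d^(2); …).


Via rank(M_{q-1}∘⋯∘M_p): M ≅ I[1,1]^2, I[1,4]^2, I[3,4].
μ_θ-semistable layers: μ^(1)=7; μ^(2)=1; μ^(3)=-11

((0, 0, 3, 3); (0, 2, 0, 0); (4, 0, 0, 0))


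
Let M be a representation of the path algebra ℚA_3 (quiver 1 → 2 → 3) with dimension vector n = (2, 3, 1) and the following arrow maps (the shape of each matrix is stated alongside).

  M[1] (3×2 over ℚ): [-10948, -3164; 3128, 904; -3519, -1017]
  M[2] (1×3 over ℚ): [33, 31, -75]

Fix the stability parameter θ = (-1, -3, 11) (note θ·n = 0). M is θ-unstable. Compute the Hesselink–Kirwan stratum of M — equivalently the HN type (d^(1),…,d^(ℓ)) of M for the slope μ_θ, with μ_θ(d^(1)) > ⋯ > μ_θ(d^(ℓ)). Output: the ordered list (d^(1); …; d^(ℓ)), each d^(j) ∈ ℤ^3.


Barcode: M ≅ I[1,1], I[1,3], I[2,2]^2. HN layers by μ_θ (4 steps, strictly decreasing):
  μ^(1)=11; μ^(2)=-1; μ^(3)=-2; μ^(4)=-3

((0, 0, 1); (1, 0, 0); (1, 1, 0); (0, 2, 0))


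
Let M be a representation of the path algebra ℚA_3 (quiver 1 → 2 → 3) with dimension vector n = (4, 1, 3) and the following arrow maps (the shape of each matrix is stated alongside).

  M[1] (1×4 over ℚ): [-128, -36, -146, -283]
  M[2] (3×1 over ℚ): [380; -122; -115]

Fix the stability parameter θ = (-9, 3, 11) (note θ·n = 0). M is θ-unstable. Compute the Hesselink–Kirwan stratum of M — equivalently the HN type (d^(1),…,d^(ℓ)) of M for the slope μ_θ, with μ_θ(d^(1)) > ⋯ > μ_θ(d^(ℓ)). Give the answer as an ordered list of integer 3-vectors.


Via rank(M_{q-1}∘⋯∘M_p): M ≅ I[1,1]^3, I[1,3], I[3,3]^2.
μ_θ-semistable layers: μ^(1)=11; μ^(2)=3; μ^(3)=-9

((0, 0, 3); (0, 1, 0); (4, 0, 0))


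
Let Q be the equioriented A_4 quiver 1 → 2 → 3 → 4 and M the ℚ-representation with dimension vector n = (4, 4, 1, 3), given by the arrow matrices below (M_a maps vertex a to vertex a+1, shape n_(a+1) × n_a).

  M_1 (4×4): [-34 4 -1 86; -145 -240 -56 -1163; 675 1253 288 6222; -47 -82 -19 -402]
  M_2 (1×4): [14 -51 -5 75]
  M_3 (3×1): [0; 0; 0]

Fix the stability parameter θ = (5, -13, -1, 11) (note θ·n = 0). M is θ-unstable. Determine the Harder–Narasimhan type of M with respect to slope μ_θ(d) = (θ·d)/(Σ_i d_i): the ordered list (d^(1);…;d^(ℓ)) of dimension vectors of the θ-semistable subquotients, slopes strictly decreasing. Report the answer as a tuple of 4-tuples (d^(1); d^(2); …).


Via rank(M_{q-1}∘⋯∘M_p): M ≅ I[1,2]^3, I[1,3], I[4,4]^3.
μ_θ-semistable layers: μ^(1)=11; μ^(2)=-1; μ^(3)=-4

((0, 0, 0, 3); (0, 0, 1, 0); (4, 4, 0, 0))


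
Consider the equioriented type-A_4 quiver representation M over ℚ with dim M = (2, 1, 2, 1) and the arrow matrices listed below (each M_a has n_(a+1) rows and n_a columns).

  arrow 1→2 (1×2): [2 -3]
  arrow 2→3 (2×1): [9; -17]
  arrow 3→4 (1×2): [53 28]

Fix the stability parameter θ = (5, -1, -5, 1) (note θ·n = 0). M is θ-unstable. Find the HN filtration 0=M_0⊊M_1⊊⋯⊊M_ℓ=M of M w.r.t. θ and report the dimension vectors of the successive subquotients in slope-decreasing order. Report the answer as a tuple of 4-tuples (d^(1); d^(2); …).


Interval decomposition of M: I[1,1], I[1,4], I[3,3].
HN type (ℓ=4): μ^(1)=5; μ^(2)=1; μ^(3)=-1/3; μ^(4)=-5

((1, 0, 0, 0); (0, 0, 0, 1); (1, 1, 1, 0); (0, 0, 1, 0))


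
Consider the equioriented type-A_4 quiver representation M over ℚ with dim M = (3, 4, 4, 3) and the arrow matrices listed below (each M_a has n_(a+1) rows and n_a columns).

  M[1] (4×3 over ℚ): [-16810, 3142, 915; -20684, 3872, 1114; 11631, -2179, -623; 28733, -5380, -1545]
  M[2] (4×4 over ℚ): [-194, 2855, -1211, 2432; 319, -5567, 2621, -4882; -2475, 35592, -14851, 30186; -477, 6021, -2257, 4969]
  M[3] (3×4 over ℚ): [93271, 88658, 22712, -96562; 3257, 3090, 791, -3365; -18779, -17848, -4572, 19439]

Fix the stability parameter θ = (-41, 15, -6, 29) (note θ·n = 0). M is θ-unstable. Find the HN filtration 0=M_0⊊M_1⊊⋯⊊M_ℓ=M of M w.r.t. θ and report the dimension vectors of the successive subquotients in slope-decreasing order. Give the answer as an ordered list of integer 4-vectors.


Via rank(M_{q-1}∘⋯∘M_p): M ≅ I[1,4]^3, I[2,3].
μ_θ-semistable layers: μ^(1)=29; μ^(2)=9/2; μ^(3)=-41

((0, 0, 0, 3); (0, 4, 4, 0); (3, 0, 0, 0))


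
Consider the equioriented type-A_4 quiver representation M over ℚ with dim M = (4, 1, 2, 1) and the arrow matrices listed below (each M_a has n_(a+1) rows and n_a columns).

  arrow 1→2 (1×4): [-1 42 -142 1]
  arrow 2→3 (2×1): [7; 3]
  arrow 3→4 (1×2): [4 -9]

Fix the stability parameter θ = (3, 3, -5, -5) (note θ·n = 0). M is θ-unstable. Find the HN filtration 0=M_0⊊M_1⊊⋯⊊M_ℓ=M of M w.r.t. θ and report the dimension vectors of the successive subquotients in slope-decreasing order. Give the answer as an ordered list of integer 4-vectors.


Interval decomposition of M: I[1,1]^3, I[1,4], I[3,3].
HN type (ℓ=3): μ^(1)=3; μ^(2)=-1; μ^(3)=-5

((3, 0, 0, 0); (1, 1, 1, 1); (0, 0, 1, 0))


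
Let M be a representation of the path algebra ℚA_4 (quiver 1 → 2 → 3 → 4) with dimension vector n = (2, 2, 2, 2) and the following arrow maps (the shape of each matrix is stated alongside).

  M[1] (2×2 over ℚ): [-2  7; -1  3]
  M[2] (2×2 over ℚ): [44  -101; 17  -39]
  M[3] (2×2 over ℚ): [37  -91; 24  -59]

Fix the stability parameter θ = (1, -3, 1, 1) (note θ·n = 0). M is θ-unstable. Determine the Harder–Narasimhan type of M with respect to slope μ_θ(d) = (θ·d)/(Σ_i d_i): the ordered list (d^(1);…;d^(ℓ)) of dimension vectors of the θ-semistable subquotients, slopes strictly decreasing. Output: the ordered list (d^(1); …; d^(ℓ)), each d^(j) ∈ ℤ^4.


Barcode: M ≅ I[1,4]^2. HN layers by μ_θ (2 steps, strictly decreasing):
  μ^(1)=1; μ^(2)=-1

((0, 0, 2, 2); (2, 2, 0, 0))


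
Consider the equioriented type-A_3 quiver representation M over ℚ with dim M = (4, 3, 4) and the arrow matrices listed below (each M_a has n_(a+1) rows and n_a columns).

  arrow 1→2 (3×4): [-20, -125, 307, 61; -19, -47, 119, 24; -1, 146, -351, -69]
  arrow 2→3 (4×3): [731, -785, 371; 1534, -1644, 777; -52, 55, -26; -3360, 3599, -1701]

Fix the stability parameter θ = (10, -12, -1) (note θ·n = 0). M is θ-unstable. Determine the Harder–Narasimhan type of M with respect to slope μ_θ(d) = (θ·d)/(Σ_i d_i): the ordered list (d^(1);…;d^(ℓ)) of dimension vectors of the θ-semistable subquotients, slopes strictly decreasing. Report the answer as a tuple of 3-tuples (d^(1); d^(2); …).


Via rank(M_{q-1}∘⋯∘M_p): M ≅ I[1,1], I[1,3]^3, I[3,3].
μ_θ-semistable layers: μ^(1)=10; μ^(2)=-1

((1, 0, 0); (3, 3, 4))


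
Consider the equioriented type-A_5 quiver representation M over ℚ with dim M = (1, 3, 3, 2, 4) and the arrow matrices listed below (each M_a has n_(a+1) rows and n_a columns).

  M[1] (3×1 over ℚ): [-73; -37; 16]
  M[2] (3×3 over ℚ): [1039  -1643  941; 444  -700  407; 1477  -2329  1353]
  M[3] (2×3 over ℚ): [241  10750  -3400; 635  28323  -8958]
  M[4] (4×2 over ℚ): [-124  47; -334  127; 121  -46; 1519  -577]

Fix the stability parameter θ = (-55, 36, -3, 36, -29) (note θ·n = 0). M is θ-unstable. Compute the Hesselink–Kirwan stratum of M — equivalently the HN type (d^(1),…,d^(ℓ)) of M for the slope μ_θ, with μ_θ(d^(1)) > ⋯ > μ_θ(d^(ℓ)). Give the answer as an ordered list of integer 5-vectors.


Via rank(M_{q-1}∘⋯∘M_p): M ≅ I[1,2], I[2,5]^2, I[3,3], I[5,5]^2.
μ_θ-semistable layers: μ^(1)=36; μ^(2)=10; μ^(3)=-3; μ^(4)=-29; μ^(5)=-55

((0, 1, 0, 0, 0); (0, 2, 2, 2, 2); (0, 0, 1, 0, 0); (0, 0, 0, 0, 2); (1, 0, 0, 0, 0))


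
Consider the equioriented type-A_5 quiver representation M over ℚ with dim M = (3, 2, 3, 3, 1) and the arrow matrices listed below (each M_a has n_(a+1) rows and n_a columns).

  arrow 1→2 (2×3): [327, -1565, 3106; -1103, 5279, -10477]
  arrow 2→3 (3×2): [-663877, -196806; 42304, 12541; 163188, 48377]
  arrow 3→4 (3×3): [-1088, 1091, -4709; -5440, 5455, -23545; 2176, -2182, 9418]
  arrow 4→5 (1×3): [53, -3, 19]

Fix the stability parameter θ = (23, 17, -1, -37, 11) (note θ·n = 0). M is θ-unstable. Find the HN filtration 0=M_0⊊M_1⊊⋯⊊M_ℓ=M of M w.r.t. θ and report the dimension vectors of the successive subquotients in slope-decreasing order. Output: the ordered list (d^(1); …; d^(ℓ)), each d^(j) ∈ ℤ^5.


Barcode: M ≅ I[1,1], I[1,3], I[1,4], I[3,3], I[4,4], I[4,5]. HN layers by μ_θ (6 steps, strictly decreasing):
  μ^(1)=23; μ^(2)=13; μ^(3)=11; μ^(4)=1/2; μ^(5)=-1; μ^(6)=-37

((1, 0, 0, 0, 0); (1, 1, 1, 0, 0); (0, 0, 0, 0, 1); (1, 1, 1, 1, 0); (0, 0, 1, 0, 0); (0, 0, 0, 2, 0))


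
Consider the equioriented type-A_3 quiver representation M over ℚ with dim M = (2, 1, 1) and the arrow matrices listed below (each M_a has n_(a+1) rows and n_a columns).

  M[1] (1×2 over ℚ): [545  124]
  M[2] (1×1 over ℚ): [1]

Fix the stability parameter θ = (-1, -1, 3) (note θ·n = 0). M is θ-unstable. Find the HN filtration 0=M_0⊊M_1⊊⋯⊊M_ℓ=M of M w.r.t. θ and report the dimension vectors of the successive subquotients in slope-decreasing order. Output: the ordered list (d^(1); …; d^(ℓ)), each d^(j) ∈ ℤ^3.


Via rank(M_{q-1}∘⋯∘M_p): M ≅ I[1,1], I[1,3].
μ_θ-semistable layers: μ^(1)=3; μ^(2)=-1

((0, 0, 1); (2, 1, 0))


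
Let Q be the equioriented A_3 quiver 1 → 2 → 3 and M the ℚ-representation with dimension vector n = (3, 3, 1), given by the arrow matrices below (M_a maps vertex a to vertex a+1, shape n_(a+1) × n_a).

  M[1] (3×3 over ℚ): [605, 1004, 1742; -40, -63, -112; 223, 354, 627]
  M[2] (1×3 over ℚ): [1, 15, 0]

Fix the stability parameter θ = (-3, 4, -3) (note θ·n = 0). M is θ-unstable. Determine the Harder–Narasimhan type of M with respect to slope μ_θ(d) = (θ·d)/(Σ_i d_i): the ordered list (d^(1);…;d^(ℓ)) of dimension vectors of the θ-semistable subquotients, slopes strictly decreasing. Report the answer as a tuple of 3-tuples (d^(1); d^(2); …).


Barcode: M ≅ I[1,2]^2, I[1,3]. HN layers by μ_θ (3 steps, strictly decreasing):
  μ^(1)=4; μ^(2)=1/2; μ^(3)=-3

((0, 2, 0); (0, 1, 1); (3, 0, 0))


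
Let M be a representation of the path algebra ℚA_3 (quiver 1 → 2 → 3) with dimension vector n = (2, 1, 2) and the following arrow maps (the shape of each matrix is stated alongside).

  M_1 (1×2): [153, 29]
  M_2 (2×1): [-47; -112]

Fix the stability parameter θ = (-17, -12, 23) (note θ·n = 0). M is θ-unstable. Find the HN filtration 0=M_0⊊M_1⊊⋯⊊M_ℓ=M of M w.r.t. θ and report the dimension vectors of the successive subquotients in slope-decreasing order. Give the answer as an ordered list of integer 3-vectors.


Barcode: M ≅ I[1,1], I[1,3], I[3,3]. HN layers by μ_θ (3 steps, strictly decreasing):
  μ^(1)=23; μ^(2)=-12; μ^(3)=-17

((0, 0, 2); (0, 1, 0); (2, 0, 0))


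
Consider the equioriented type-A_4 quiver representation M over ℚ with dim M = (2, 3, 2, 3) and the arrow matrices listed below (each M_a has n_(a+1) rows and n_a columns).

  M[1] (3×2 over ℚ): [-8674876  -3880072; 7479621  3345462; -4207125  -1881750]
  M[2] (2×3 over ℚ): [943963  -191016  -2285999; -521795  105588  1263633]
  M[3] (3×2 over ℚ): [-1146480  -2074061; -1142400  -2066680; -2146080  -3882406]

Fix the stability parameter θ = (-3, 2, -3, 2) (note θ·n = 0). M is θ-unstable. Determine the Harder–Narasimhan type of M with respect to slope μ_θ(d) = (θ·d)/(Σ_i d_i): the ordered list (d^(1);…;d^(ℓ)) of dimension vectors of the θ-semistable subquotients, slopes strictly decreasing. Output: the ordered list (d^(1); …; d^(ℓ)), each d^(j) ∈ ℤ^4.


Barcode: M ≅ I[1,1], I[1,4], I[2,2], I[2,3], I[4,4]^2. HN layers by μ_θ (3 steps, strictly decreasing):
  μ^(1)=2; μ^(2)=-1/2; μ^(3)=-3

((0, 1, 0, 3); (0, 2, 2, 0); (2, 0, 0, 0))


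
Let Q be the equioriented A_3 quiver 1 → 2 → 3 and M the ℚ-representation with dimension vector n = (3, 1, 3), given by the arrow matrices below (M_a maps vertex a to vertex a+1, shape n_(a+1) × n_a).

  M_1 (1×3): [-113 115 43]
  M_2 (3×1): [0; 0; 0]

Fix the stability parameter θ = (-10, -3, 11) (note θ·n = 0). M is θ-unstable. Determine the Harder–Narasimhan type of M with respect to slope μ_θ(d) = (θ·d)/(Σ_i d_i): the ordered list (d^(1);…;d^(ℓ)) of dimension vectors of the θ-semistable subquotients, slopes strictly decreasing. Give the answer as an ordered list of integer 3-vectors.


Interval decomposition of M: I[1,1]^2, I[1,2], I[3,3]^3.
HN type (ℓ=3): μ^(1)=11; μ^(2)=-3; μ^(3)=-10

((0, 0, 3); (0, 1, 0); (3, 0, 0))


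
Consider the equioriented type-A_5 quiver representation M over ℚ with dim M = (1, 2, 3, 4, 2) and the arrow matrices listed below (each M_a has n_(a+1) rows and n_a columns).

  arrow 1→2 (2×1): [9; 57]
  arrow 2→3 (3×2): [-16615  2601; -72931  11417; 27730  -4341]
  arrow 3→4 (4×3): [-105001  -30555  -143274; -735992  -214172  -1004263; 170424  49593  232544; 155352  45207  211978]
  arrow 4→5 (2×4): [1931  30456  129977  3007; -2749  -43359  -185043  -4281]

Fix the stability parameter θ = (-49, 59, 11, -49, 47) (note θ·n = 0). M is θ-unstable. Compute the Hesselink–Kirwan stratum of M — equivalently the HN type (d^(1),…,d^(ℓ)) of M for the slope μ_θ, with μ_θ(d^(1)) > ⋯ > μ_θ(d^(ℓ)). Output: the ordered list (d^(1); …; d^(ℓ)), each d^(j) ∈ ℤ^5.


Interval decomposition of M: I[1,5], I[2,5], I[3,4], I[4,4].
HN type (ℓ=4): μ^(1)=47; μ^(2)=7; μ^(3)=-19; μ^(4)=-49

((0, 0, 0, 0, 2); (0, 2, 2, 2, 0); (0, 0, 1, 1, 0); (1, 0, 0, 1, 0))


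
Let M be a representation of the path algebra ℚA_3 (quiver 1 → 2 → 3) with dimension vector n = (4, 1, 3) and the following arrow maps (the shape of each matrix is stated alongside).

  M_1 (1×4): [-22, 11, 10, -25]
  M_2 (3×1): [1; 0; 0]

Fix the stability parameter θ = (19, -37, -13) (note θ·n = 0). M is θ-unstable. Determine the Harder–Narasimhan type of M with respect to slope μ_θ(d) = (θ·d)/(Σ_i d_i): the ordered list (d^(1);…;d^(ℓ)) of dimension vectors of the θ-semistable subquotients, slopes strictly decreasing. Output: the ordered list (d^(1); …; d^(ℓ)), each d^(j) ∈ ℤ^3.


Barcode: M ≅ I[1,1]^3, I[1,3], I[3,3]^2. HN layers by μ_θ (3 steps, strictly decreasing):
  μ^(1)=19; μ^(2)=-31/3; μ^(3)=-13

((3, 0, 0); (1, 1, 1); (0, 0, 2))


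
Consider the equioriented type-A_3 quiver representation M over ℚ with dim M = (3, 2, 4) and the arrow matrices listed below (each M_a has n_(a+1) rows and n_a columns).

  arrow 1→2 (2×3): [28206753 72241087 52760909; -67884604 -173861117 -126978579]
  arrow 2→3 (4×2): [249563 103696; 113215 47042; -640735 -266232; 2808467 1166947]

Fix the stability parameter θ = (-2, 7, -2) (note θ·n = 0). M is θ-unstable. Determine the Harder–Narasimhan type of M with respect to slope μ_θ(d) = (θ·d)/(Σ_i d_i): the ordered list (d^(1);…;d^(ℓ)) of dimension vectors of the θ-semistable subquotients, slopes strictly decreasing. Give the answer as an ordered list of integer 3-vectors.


Interval decomposition of M: I[1,1], I[1,3]^2, I[3,3]^2.
HN type (ℓ=2): μ^(1)=5/2; μ^(2)=-2

((0, 2, 2); (3, 0, 2))


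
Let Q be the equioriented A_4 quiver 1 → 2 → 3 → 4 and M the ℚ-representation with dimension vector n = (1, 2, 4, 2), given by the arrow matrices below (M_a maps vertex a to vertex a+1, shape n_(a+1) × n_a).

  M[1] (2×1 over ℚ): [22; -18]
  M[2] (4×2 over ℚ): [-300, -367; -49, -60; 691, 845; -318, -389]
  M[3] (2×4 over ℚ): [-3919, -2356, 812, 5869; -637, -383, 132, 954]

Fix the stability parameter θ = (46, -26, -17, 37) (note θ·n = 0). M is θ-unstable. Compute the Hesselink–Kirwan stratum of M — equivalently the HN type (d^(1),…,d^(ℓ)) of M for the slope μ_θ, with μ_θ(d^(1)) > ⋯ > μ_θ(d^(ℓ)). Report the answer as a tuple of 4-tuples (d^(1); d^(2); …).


Via rank(M_{q-1}∘⋯∘M_p): M ≅ I[1,4], I[2,4], I[3,3]^2.
μ_θ-semistable layers: μ^(1)=37; μ^(2)=1; μ^(3)=-17; μ^(4)=-26

((0, 0, 0, 2); (1, 1, 1, 0); (0, 0, 3, 0); (0, 1, 0, 0))


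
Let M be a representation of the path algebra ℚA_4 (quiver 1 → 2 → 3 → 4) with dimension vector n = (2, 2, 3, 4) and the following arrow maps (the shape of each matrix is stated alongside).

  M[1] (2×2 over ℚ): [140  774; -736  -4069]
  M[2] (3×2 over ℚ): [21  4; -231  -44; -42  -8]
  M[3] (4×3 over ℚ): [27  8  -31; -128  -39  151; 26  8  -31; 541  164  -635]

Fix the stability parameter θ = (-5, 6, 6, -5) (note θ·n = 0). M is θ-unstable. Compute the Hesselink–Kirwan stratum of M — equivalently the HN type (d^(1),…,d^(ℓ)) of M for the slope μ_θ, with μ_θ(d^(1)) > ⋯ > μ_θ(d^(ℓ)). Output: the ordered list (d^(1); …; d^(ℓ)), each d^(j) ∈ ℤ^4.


Interval decomposition of M: I[1,2], I[1,4], I[3,4]^2, I[4,4].
HN type (ℓ=4): μ^(1)=6; μ^(2)=7/3; μ^(3)=1/2; μ^(4)=-5

((0, 1, 0, 0); (0, 1, 1, 1); (0, 0, 2, 2); (2, 0, 0, 1))


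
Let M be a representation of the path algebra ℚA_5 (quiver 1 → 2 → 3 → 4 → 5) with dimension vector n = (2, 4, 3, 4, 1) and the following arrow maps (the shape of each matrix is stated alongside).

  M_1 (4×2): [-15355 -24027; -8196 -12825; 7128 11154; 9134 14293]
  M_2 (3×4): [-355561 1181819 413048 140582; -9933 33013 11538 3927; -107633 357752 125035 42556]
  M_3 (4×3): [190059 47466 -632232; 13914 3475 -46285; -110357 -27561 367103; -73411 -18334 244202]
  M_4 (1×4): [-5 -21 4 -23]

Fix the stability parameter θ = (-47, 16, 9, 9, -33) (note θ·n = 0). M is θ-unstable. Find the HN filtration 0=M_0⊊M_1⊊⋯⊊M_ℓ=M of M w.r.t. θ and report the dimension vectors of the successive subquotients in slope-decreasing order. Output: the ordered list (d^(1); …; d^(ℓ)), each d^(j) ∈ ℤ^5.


Via rank(M_{q-1}∘⋯∘M_p): M ≅ I[1,4], I[1,5], I[2,2], I[2,4], I[4,4].
μ_θ-semistable layers: μ^(1)=16; μ^(2)=34/3; μ^(3)=9; μ^(4)=1/4; μ^(5)=-47

((0, 1, 0, 0, 0); (0, 2, 2, 2, 0); (0, 0, 0, 1, 0); (0, 1, 1, 1, 1); (2, 0, 0, 0, 0))


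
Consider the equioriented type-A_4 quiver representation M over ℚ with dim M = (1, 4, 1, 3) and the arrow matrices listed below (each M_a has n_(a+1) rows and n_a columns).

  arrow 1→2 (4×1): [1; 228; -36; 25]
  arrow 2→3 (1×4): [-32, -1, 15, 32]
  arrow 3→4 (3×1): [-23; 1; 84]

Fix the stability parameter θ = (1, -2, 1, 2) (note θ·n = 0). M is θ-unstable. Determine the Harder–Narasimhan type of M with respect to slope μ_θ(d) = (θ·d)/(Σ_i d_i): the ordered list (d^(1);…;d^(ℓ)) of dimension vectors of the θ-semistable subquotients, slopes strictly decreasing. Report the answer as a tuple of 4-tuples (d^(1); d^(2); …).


Via rank(M_{q-1}∘⋯∘M_p): M ≅ I[1,2], I[2,2]^2, I[2,4], I[4,4]^2.
μ_θ-semistable layers: μ^(1)=2; μ^(2)=1; μ^(3)=-1/2; μ^(4)=-2

((0, 0, 0, 3); (0, 0, 1, 0); (1, 1, 0, 0); (0, 3, 0, 0))


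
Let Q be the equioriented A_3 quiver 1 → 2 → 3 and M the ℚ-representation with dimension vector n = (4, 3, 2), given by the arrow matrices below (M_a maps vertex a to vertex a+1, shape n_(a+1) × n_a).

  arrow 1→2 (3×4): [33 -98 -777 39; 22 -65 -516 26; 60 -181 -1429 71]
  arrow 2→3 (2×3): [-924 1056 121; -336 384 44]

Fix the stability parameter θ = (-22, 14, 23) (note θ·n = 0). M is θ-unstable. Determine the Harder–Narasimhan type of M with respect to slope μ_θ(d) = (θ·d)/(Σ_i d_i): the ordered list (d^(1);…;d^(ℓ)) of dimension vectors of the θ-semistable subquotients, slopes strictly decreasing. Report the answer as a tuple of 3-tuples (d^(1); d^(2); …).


Interval decomposition of M: I[1,1], I[1,2]^2, I[1,3], I[3,3].
HN type (ℓ=3): μ^(1)=23; μ^(2)=14; μ^(3)=-22

((0, 0, 2); (0, 3, 0); (4, 0, 0))


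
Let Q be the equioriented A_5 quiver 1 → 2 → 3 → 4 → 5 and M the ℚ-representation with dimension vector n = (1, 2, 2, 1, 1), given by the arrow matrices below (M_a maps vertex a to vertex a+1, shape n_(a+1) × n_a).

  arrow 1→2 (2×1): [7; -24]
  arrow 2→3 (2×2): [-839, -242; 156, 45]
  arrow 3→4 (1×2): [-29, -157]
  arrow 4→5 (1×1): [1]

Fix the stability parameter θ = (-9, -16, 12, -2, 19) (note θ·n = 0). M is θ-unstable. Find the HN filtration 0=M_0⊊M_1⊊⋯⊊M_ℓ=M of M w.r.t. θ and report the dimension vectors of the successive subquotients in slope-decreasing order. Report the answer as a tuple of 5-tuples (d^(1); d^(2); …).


Via rank(M_{q-1}∘⋯∘M_p): M ≅ I[1,5], I[2,3].
μ_θ-semistable layers: μ^(1)=19; μ^(2)=12; μ^(3)=5; μ^(4)=-25/2; μ^(5)=-16

((0, 0, 0, 0, 1); (0, 0, 1, 0, 0); (0, 0, 1, 1, 0); (1, 1, 0, 0, 0); (0, 1, 0, 0, 0))


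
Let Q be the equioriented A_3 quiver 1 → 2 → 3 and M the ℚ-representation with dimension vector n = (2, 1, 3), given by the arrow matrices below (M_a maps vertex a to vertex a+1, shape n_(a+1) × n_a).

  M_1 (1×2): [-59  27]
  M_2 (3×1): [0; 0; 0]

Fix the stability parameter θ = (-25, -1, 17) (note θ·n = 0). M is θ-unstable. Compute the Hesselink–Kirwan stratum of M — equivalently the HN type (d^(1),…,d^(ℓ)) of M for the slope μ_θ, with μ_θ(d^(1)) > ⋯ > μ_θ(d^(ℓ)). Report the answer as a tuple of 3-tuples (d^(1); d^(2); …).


Interval decomposition of M: I[1,1], I[1,2], I[3,3]^3.
HN type (ℓ=3): μ^(1)=17; μ^(2)=-1; μ^(3)=-25

((0, 0, 3); (0, 1, 0); (2, 0, 0))


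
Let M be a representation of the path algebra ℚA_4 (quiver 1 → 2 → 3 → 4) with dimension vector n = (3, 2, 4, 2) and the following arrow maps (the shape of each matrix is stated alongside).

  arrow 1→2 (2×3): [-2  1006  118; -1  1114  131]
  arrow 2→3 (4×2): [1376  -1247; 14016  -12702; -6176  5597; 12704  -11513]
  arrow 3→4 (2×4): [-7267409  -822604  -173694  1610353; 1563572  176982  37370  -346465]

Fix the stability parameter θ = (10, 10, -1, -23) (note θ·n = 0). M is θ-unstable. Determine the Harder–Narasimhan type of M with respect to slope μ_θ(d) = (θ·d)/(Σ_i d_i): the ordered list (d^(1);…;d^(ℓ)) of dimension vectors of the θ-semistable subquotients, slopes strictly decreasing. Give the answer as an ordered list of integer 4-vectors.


Via rank(M_{q-1}∘⋯∘M_p): M ≅ I[1,1], I[1,2], I[1,4], I[3,3]^2, I[3,4].
μ_θ-semistable layers: μ^(1)=10; μ^(2)=-1; μ^(3)=-12

((2, 1, 0, 0); (1, 1, 3, 1); (0, 0, 1, 1))


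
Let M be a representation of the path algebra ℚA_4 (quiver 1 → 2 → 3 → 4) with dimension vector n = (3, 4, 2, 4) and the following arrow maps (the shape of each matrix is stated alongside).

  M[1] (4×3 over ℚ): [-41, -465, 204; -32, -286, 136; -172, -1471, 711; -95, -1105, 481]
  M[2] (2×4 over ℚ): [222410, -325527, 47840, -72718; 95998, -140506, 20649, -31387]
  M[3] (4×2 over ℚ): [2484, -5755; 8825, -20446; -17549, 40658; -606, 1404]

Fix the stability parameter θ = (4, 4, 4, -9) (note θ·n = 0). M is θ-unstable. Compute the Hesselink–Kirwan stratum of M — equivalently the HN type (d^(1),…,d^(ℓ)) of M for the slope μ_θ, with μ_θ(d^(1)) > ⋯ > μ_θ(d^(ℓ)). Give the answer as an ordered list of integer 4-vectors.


Via rank(M_{q-1}∘⋯∘M_p): M ≅ I[1,2], I[1,4]^2, I[2,2], I[4,4]^2.
μ_θ-semistable layers: μ^(1)=4; μ^(2)=3/4; μ^(3)=-9

((1, 2, 0, 0); (2, 2, 2, 2); (0, 0, 0, 2))


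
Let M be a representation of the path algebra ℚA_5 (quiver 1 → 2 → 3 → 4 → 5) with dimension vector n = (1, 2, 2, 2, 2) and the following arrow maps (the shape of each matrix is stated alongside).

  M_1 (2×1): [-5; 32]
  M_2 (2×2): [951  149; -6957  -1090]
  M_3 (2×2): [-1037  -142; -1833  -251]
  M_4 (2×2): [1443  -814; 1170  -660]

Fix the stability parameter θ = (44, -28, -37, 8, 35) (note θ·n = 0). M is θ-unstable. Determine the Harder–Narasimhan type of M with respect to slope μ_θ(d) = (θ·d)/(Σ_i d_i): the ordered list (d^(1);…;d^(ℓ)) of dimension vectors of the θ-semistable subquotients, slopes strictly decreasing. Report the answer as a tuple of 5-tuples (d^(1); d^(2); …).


Interval decomposition of M: I[1,5], I[2,4], I[5,5].
HN type (ℓ=4): μ^(1)=35; μ^(2)=8; μ^(3)=-7; μ^(4)=-65/2

((0, 0, 0, 0, 2); (0, 0, 0, 2, 0); (1, 1, 1, 0, 0); (0, 1, 1, 0, 0))


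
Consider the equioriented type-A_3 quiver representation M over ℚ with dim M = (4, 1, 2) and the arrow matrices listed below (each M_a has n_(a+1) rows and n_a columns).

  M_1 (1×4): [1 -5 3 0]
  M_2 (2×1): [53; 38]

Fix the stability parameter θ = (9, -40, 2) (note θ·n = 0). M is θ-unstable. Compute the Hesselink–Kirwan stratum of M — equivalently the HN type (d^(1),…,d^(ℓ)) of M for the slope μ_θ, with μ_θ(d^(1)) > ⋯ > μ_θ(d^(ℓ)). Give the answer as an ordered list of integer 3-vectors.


Interval decomposition of M: I[1,1]^3, I[1,3], I[3,3].
HN type (ℓ=3): μ^(1)=9; μ^(2)=2; μ^(3)=-31/2

((3, 0, 0); (0, 0, 2); (1, 1, 0))


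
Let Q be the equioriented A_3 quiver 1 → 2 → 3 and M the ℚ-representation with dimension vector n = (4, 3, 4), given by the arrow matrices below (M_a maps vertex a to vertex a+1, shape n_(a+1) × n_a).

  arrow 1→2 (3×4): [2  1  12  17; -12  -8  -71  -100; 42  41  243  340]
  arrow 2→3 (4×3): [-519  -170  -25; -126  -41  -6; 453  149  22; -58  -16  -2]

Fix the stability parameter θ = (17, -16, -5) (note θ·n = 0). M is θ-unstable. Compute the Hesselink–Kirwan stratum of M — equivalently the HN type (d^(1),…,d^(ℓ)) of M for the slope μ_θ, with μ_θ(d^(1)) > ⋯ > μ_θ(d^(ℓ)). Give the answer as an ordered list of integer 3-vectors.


Barcode: M ≅ I[1,1], I[1,3]^3, I[3,3]. HN layers by μ_θ (3 steps, strictly decreasing):
  μ^(1)=17; μ^(2)=-4/3; μ^(3)=-5

((1, 0, 0); (3, 3, 3); (0, 0, 1))


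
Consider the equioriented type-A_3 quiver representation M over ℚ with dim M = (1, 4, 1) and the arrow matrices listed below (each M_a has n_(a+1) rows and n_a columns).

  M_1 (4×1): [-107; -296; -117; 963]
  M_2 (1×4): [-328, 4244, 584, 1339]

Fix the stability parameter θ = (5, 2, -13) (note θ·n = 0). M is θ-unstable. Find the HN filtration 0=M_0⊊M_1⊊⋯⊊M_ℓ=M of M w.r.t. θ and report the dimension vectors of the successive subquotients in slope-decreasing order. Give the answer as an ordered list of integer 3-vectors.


Interval decomposition of M: I[1,3], I[2,2]^3.
HN type (ℓ=2): μ^(1)=2; μ^(2)=-2

((0, 3, 0); (1, 1, 1))


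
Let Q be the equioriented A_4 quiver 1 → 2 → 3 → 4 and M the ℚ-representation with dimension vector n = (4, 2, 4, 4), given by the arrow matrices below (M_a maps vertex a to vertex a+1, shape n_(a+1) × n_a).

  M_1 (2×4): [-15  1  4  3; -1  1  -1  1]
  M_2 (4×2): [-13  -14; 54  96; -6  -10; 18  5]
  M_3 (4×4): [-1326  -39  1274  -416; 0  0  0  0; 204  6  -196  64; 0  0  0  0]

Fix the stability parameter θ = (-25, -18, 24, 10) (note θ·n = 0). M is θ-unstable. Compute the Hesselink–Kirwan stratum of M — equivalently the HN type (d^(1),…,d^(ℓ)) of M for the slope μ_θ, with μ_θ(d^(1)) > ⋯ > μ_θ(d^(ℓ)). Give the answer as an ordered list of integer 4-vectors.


Barcode: M ≅ I[1,1]^2, I[1,3]^2, I[3,3], I[3,4], I[4,4]^3. HN layers by μ_θ (5 steps, strictly decreasing):
  μ^(1)=24; μ^(2)=17; μ^(3)=10; μ^(4)=-18; μ^(5)=-25

((0, 0, 3, 0); (0, 0, 1, 1); (0, 0, 0, 3); (0, 2, 0, 0); (4, 0, 0, 0))


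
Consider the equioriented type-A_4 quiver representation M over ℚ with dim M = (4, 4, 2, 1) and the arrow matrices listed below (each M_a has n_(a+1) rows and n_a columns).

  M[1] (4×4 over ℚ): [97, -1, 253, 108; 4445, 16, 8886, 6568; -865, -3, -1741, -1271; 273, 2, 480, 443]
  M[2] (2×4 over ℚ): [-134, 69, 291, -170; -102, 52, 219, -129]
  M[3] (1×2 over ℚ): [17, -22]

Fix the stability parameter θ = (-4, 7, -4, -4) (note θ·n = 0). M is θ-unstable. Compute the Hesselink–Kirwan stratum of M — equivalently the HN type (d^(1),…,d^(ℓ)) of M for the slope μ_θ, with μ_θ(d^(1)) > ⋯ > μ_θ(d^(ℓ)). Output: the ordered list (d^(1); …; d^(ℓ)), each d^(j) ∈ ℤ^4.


Barcode: M ≅ I[1,2]^2, I[1,3], I[1,4]. HN layers by μ_θ (4 steps, strictly decreasing):
  μ^(1)=7; μ^(2)=3/2; μ^(3)=-1/3; μ^(4)=-4

((0, 2, 0, 0); (0, 1, 1, 0); (0, 1, 1, 1); (4, 0, 0, 0))


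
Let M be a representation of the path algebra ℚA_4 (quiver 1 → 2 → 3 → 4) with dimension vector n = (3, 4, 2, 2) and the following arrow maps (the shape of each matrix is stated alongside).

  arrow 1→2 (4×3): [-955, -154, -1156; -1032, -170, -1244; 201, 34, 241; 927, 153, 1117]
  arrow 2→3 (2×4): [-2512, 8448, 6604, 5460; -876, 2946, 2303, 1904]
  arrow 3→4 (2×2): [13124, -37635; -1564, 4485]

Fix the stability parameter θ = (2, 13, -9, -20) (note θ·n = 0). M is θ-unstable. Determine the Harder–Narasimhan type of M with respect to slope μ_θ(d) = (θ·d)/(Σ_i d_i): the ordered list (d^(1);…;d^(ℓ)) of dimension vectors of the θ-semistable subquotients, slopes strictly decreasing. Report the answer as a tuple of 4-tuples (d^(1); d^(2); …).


Barcode: M ≅ I[1,2], I[1,3], I[1,4], I[2,2], I[4,4]. HN layers by μ_θ (4 steps, strictly decreasing):
  μ^(1)=13; μ^(2)=2; μ^(3)=-7/2; μ^(4)=-20

((0, 2, 0, 0); (2, 1, 1, 0); (1, 1, 1, 1); (0, 0, 0, 1))


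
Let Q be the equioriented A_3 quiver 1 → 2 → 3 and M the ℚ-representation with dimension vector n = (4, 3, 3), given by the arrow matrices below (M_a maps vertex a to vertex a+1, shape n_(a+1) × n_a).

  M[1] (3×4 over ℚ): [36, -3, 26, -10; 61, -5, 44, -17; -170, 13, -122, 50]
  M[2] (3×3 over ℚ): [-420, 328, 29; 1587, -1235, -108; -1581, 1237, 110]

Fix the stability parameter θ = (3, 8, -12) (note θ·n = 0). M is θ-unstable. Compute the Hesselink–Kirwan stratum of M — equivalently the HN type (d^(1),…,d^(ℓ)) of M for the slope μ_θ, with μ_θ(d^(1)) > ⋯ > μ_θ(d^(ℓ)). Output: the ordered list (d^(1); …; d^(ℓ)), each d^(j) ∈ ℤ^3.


Via rank(M_{q-1}∘⋯∘M_p): M ≅ I[1,1], I[1,2], I[1,3]^2, I[3,3].
μ_θ-semistable layers: μ^(1)=8; μ^(2)=3; μ^(3)=-1/3; μ^(4)=-12

((0, 1, 0); (2, 0, 0); (2, 2, 2); (0, 0, 1))


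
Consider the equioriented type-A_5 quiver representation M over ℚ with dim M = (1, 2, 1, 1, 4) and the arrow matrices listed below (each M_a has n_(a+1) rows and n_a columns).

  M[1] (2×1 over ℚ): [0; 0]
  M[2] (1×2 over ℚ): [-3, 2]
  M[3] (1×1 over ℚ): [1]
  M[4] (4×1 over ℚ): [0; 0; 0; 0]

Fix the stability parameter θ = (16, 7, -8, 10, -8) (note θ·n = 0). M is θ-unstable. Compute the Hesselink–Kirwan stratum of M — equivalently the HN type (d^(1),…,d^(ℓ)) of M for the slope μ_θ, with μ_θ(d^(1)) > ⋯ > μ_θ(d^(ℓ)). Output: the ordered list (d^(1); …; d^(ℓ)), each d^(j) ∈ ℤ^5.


Via rank(M_{q-1}∘⋯∘M_p): M ≅ I[1,1], I[2,2], I[2,4], I[5,5]^4.
μ_θ-semistable layers: μ^(1)=16; μ^(2)=10; μ^(3)=7; μ^(4)=-1/2; μ^(5)=-8

((1, 0, 0, 0, 0); (0, 0, 0, 1, 0); (0, 1, 0, 0, 0); (0, 1, 1, 0, 0); (0, 0, 0, 0, 4))


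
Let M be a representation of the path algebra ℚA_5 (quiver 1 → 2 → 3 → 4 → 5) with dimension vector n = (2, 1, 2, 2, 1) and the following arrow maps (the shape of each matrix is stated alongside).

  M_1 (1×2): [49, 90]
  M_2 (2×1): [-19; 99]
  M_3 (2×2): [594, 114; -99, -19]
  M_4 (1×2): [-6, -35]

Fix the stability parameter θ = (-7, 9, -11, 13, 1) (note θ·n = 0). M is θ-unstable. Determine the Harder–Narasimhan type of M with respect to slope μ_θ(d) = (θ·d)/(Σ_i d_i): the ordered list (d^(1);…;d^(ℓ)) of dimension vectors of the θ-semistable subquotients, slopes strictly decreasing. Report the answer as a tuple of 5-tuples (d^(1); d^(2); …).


Interval decomposition of M: I[1,1], I[1,3], I[3,5], I[4,4].
HN type (ℓ=5): μ^(1)=13; μ^(2)=7; μ^(3)=-1; μ^(4)=-7; μ^(5)=-11

((0, 0, 0, 1, 0); (0, 0, 0, 1, 1); (0, 1, 1, 0, 0); (2, 0, 0, 0, 0); (0, 0, 1, 0, 0))


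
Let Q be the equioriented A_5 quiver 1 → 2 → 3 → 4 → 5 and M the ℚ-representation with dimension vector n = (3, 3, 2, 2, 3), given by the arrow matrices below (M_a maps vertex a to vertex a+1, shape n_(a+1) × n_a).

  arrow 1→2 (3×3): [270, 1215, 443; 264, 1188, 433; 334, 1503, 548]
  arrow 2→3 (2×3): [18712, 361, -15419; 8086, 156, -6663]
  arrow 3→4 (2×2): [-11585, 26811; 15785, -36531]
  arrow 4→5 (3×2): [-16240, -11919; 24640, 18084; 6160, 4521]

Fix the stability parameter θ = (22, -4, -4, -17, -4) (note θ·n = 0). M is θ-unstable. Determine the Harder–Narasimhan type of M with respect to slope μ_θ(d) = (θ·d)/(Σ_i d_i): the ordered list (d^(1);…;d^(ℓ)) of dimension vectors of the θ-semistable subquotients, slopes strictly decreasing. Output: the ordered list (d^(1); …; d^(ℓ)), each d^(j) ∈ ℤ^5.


Barcode: M ≅ I[1,1], I[1,3], I[1,5], I[2,2], I[4,4], I[5,5]^2. HN layers by μ_θ (5 steps, strictly decreasing):
  μ^(1)=22; μ^(2)=14/3; μ^(3)=-7/5; μ^(4)=-4; μ^(5)=-17

((1, 0, 0, 0, 0); (1, 1, 1, 0, 0); (1, 1, 1, 1, 1); (0, 1, 0, 0, 2); (0, 0, 0, 1, 0))


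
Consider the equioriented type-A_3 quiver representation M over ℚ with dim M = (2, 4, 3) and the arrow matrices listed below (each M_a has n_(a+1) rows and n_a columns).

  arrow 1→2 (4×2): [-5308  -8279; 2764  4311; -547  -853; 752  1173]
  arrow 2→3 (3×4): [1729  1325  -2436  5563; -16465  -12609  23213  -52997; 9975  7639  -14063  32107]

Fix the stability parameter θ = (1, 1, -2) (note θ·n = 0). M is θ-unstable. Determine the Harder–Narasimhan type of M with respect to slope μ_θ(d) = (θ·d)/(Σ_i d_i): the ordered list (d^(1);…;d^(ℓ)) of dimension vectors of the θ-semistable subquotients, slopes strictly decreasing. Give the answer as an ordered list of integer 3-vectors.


Interval decomposition of M: I[1,3]^2, I[2,2]^2, I[3,3].
HN type (ℓ=3): μ^(1)=1; μ^(2)=0; μ^(3)=-2

((0, 2, 0); (2, 2, 2); (0, 0, 1))
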